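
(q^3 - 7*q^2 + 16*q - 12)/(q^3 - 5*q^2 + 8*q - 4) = (q - 3)/(q - 1)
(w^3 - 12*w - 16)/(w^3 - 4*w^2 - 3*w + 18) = (w^2 - 2*w - 8)/(w^2 - 6*w + 9)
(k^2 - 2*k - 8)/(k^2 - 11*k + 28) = (k + 2)/(k - 7)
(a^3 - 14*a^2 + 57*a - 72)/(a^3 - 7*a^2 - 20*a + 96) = (a - 3)/(a + 4)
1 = 1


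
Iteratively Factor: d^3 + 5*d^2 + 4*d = (d + 1)*(d^2 + 4*d) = d*(d + 1)*(d + 4)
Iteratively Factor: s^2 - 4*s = (s)*(s - 4)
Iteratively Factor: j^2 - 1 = (j - 1)*(j + 1)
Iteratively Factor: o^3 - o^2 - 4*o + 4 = (o - 1)*(o^2 - 4) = (o - 1)*(o + 2)*(o - 2)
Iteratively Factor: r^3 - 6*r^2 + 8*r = (r - 4)*(r^2 - 2*r) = (r - 4)*(r - 2)*(r)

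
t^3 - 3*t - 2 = (t - 2)*(t + 1)^2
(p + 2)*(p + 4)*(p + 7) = p^3 + 13*p^2 + 50*p + 56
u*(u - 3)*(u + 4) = u^3 + u^2 - 12*u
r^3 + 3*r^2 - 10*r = r*(r - 2)*(r + 5)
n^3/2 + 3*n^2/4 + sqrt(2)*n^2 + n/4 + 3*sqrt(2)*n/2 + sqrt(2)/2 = (n/2 + 1/2)*(n + 1/2)*(n + 2*sqrt(2))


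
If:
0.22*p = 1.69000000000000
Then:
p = 7.68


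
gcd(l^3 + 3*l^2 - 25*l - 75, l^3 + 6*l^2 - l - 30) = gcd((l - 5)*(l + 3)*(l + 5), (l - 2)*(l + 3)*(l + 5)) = l^2 + 8*l + 15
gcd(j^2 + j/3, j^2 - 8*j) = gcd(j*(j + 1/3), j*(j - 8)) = j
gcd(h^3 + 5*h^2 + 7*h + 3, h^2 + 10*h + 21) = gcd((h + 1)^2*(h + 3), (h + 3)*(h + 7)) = h + 3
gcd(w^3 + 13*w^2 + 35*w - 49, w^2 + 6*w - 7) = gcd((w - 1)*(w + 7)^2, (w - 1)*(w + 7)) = w^2 + 6*w - 7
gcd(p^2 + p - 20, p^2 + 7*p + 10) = p + 5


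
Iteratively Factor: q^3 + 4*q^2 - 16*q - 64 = (q + 4)*(q^2 - 16) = (q + 4)^2*(q - 4)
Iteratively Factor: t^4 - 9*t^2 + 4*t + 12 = (t - 2)*(t^3 + 2*t^2 - 5*t - 6) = (t - 2)*(t + 3)*(t^2 - t - 2) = (t - 2)*(t + 1)*(t + 3)*(t - 2)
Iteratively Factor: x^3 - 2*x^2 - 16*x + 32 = (x + 4)*(x^2 - 6*x + 8) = (x - 4)*(x + 4)*(x - 2)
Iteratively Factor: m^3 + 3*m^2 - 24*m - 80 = (m + 4)*(m^2 - m - 20) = (m + 4)^2*(m - 5)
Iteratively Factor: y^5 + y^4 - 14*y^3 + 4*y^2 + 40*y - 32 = (y - 1)*(y^4 + 2*y^3 - 12*y^2 - 8*y + 32) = (y - 2)*(y - 1)*(y^3 + 4*y^2 - 4*y - 16) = (y - 2)^2*(y - 1)*(y^2 + 6*y + 8) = (y - 2)^2*(y - 1)*(y + 4)*(y + 2)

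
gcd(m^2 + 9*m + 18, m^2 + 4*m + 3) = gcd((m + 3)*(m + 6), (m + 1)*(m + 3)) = m + 3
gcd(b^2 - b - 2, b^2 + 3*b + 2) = b + 1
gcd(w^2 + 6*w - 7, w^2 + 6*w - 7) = w^2 + 6*w - 7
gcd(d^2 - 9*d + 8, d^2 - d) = d - 1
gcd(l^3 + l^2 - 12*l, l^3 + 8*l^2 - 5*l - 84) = l^2 + l - 12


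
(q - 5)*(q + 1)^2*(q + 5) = q^4 + 2*q^3 - 24*q^2 - 50*q - 25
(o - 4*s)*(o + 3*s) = o^2 - o*s - 12*s^2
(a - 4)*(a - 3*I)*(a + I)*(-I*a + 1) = -I*a^4 - a^3 + 4*I*a^3 + 4*a^2 - 5*I*a^2 + 3*a + 20*I*a - 12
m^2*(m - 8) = m^3 - 8*m^2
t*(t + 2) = t^2 + 2*t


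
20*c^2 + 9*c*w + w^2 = (4*c + w)*(5*c + w)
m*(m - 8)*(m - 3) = m^3 - 11*m^2 + 24*m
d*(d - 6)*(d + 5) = d^3 - d^2 - 30*d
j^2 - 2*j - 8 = (j - 4)*(j + 2)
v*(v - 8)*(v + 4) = v^3 - 4*v^2 - 32*v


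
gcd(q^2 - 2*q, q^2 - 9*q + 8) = 1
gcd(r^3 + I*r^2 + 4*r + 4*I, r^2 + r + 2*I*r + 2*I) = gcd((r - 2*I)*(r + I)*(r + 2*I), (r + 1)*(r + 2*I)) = r + 2*I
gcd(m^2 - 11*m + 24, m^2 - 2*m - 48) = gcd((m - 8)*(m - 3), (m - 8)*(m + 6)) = m - 8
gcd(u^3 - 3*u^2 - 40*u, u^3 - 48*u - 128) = u - 8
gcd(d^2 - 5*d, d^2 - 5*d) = d^2 - 5*d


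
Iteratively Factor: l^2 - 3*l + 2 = (l - 2)*(l - 1)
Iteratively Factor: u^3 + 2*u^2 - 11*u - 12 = (u + 1)*(u^2 + u - 12) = (u + 1)*(u + 4)*(u - 3)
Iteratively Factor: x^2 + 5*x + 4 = (x + 1)*(x + 4)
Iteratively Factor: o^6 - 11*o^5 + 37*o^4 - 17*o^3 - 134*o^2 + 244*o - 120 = (o + 2)*(o^5 - 13*o^4 + 63*o^3 - 143*o^2 + 152*o - 60) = (o - 2)*(o + 2)*(o^4 - 11*o^3 + 41*o^2 - 61*o + 30) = (o - 2)*(o - 1)*(o + 2)*(o^3 - 10*o^2 + 31*o - 30) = (o - 2)^2*(o - 1)*(o + 2)*(o^2 - 8*o + 15) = (o - 3)*(o - 2)^2*(o - 1)*(o + 2)*(o - 5)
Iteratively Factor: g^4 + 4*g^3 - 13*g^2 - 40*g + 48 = (g - 3)*(g^3 + 7*g^2 + 8*g - 16) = (g - 3)*(g + 4)*(g^2 + 3*g - 4) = (g - 3)*(g - 1)*(g + 4)*(g + 4)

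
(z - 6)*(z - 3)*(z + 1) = z^3 - 8*z^2 + 9*z + 18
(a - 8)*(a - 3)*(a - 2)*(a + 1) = a^4 - 12*a^3 + 33*a^2 - 2*a - 48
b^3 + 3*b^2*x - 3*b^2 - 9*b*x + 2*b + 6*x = (b - 2)*(b - 1)*(b + 3*x)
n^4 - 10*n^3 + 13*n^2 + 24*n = n*(n - 8)*(n - 3)*(n + 1)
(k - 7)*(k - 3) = k^2 - 10*k + 21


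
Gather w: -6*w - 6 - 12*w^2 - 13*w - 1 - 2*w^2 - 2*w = -14*w^2 - 21*w - 7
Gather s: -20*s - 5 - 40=-20*s - 45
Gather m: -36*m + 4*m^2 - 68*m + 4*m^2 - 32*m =8*m^2 - 136*m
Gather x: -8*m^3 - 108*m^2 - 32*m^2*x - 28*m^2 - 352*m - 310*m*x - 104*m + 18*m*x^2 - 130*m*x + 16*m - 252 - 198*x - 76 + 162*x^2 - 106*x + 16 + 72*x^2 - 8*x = -8*m^3 - 136*m^2 - 440*m + x^2*(18*m + 234) + x*(-32*m^2 - 440*m - 312) - 312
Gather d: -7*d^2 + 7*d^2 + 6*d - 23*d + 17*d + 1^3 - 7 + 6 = 0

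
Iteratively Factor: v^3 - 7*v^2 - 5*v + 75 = (v - 5)*(v^2 - 2*v - 15) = (v - 5)*(v + 3)*(v - 5)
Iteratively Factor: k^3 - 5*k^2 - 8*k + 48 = (k - 4)*(k^2 - k - 12) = (k - 4)^2*(k + 3)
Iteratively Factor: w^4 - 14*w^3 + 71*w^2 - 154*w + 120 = (w - 3)*(w^3 - 11*w^2 + 38*w - 40) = (w - 5)*(w - 3)*(w^2 - 6*w + 8) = (w - 5)*(w - 3)*(w - 2)*(w - 4)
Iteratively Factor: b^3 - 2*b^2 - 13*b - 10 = (b + 2)*(b^2 - 4*b - 5) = (b + 1)*(b + 2)*(b - 5)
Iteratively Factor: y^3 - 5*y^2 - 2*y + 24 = (y - 4)*(y^2 - y - 6) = (y - 4)*(y + 2)*(y - 3)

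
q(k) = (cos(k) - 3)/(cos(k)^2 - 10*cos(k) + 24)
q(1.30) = -0.13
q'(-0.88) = -0.01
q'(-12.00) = 0.00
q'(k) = (2*sin(k)*cos(k) - 10*sin(k))*(cos(k) - 3)/(cos(k)^2 - 10*cos(k) + 24)^2 - sin(k)/(cos(k)^2 - 10*cos(k) + 24)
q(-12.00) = -0.13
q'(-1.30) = -0.01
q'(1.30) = 0.01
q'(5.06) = -0.01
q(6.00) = -0.13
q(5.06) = -0.13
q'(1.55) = 0.01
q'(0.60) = 0.00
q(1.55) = -0.13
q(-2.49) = -0.12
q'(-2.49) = -0.01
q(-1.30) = -0.13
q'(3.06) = 0.00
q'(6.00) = 0.00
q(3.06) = -0.11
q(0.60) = -0.13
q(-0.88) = -0.13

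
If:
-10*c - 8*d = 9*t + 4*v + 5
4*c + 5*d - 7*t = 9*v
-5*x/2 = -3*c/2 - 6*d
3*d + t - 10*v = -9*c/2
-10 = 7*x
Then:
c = 13970/58107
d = -5440/8301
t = -3725/19369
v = -2085/19369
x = -10/7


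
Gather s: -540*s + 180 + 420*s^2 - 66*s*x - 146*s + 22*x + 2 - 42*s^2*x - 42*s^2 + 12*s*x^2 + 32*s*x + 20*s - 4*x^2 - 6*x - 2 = s^2*(378 - 42*x) + s*(12*x^2 - 34*x - 666) - 4*x^2 + 16*x + 180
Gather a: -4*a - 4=-4*a - 4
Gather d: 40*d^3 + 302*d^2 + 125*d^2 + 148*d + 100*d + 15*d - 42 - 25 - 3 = 40*d^3 + 427*d^2 + 263*d - 70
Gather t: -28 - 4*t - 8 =-4*t - 36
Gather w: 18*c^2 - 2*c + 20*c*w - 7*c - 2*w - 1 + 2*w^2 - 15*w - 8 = 18*c^2 - 9*c + 2*w^2 + w*(20*c - 17) - 9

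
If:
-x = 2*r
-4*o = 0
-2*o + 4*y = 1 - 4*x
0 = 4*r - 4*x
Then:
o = 0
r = 0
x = 0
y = 1/4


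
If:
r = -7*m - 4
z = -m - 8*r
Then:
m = z/55 - 32/55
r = 4/55 - 7*z/55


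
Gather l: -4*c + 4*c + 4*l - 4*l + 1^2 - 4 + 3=0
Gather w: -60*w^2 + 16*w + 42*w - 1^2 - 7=-60*w^2 + 58*w - 8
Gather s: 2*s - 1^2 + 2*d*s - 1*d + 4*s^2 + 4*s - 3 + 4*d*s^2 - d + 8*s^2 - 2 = -2*d + s^2*(4*d + 12) + s*(2*d + 6) - 6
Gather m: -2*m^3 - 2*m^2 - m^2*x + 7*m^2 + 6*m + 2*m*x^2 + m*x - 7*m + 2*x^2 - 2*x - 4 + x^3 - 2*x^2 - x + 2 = -2*m^3 + m^2*(5 - x) + m*(2*x^2 + x - 1) + x^3 - 3*x - 2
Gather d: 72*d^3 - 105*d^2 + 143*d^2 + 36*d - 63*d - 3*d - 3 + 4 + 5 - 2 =72*d^3 + 38*d^2 - 30*d + 4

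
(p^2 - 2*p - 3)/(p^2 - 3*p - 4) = (p - 3)/(p - 4)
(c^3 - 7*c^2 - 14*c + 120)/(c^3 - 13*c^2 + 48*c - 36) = (c^2 - c - 20)/(c^2 - 7*c + 6)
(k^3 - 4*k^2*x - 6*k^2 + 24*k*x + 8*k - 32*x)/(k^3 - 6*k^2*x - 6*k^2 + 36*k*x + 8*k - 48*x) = (-k + 4*x)/(-k + 6*x)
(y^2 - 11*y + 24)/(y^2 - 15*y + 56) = (y - 3)/(y - 7)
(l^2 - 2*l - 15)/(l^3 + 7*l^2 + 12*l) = (l - 5)/(l*(l + 4))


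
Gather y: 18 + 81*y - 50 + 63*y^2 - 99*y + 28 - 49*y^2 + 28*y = 14*y^2 + 10*y - 4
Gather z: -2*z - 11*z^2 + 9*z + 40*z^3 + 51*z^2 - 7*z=40*z^3 + 40*z^2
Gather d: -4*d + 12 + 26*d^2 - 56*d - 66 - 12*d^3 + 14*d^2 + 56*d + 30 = -12*d^3 + 40*d^2 - 4*d - 24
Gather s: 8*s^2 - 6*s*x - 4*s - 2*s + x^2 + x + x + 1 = 8*s^2 + s*(-6*x - 6) + x^2 + 2*x + 1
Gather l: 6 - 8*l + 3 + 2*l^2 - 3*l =2*l^2 - 11*l + 9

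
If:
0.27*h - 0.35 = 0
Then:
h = 1.30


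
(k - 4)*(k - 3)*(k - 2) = k^3 - 9*k^2 + 26*k - 24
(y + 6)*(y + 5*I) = y^2 + 6*y + 5*I*y + 30*I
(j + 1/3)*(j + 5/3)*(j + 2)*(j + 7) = j^4 + 11*j^3 + 293*j^2/9 + 33*j + 70/9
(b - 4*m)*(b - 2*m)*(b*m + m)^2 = b^4*m^2 - 6*b^3*m^3 + 2*b^3*m^2 + 8*b^2*m^4 - 12*b^2*m^3 + b^2*m^2 + 16*b*m^4 - 6*b*m^3 + 8*m^4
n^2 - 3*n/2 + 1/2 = (n - 1)*(n - 1/2)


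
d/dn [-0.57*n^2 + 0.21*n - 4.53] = 0.21 - 1.14*n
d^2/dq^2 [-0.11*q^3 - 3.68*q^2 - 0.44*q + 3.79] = -0.66*q - 7.36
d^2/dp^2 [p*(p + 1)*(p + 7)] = 6*p + 16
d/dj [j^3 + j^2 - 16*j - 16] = 3*j^2 + 2*j - 16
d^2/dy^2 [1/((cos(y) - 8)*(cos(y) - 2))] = (-4*sin(y)^4 + 38*sin(y)^2 - 395*cos(y)/2 + 15*cos(3*y)/2 + 134)/((cos(y) - 8)^3*(cos(y) - 2)^3)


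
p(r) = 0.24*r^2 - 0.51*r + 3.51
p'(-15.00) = -7.71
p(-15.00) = 65.16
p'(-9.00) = -4.83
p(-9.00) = 27.54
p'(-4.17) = -2.51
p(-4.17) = 9.81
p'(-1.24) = -1.11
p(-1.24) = 4.51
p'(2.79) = 0.83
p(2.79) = 3.96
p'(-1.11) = -1.04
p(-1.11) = 4.37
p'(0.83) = -0.11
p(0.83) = 3.25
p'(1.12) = 0.03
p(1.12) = 3.24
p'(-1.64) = -1.30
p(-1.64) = 4.99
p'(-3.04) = -1.97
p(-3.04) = 7.28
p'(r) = 0.48*r - 0.51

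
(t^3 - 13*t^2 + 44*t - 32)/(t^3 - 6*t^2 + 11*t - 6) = (t^2 - 12*t + 32)/(t^2 - 5*t + 6)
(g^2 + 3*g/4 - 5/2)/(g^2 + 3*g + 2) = (g - 5/4)/(g + 1)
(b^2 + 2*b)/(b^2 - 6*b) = (b + 2)/(b - 6)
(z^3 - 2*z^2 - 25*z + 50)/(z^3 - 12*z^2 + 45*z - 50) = (z + 5)/(z - 5)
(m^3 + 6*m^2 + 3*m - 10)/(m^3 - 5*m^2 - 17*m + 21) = (m^2 + 7*m + 10)/(m^2 - 4*m - 21)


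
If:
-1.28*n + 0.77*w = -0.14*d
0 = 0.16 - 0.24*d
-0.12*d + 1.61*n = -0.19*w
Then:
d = 0.67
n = 0.05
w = -0.03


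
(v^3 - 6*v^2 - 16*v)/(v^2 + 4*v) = (v^2 - 6*v - 16)/(v + 4)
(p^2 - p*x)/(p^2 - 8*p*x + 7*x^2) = p/(p - 7*x)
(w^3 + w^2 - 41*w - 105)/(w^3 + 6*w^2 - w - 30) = (w - 7)/(w - 2)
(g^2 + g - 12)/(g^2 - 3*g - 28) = (g - 3)/(g - 7)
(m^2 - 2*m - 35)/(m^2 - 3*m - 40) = (m - 7)/(m - 8)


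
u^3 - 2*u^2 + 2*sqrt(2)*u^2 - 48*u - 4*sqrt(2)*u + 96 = (u - 2)*(u - 4*sqrt(2))*(u + 6*sqrt(2))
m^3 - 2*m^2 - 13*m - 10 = (m - 5)*(m + 1)*(m + 2)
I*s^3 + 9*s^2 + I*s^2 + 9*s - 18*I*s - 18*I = (s - 6*I)*(s - 3*I)*(I*s + I)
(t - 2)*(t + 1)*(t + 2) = t^3 + t^2 - 4*t - 4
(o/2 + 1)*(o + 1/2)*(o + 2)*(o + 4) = o^4/2 + 17*o^3/4 + 12*o^2 + 13*o + 4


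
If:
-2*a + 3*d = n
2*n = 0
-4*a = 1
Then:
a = -1/4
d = -1/6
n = 0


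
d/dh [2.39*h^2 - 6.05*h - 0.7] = 4.78*h - 6.05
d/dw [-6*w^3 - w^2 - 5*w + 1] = -18*w^2 - 2*w - 5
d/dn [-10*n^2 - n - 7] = -20*n - 1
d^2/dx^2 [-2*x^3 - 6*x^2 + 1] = -12*x - 12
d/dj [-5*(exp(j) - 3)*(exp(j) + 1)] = 10*(1 - exp(j))*exp(j)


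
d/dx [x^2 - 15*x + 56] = 2*x - 15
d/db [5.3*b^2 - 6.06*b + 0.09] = 10.6*b - 6.06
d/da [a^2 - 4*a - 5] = 2*a - 4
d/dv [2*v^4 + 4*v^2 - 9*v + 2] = 8*v^3 + 8*v - 9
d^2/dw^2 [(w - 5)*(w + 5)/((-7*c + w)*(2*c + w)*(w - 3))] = 2*(2*w*(2*c + w)^2*(7*c - w)^2*(w - 3) - 2*w*(2*c + w)^2*(7*c - w)*(w - 3)^2 + 2*w*(2*c + w)*(7*c - w)^2*(w - 3)^2 - (2*c + w)^2*(7*c - w)^2*(w - 5)*(w + 5) - (2*c + w)^2*(7*c - w)^2*(w - 3)^2 + (2*c + w)^2*(7*c - w)*(w - 5)*(w - 3)*(w + 5) - (2*c + w)^2*(w - 5)*(w - 3)^2*(w + 5) - (2*c + w)*(7*c - w)^2*(w - 5)*(w - 3)*(w + 5) + (2*c + w)*(7*c - w)*(w - 5)*(w - 3)^2*(w + 5) - (7*c - w)^2*(w - 5)*(w - 3)^2*(w + 5))/((2*c + w)^3*(7*c - w)^3*(w - 3)^3)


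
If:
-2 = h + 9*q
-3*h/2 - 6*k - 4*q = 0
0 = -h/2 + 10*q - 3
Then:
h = -94/29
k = 125/174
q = 4/29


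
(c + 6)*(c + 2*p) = c^2 + 2*c*p + 6*c + 12*p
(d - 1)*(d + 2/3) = d^2 - d/3 - 2/3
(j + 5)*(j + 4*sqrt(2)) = j^2 + 5*j + 4*sqrt(2)*j + 20*sqrt(2)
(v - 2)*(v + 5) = v^2 + 3*v - 10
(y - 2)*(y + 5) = y^2 + 3*y - 10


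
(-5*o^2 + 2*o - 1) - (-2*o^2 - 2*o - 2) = -3*o^2 + 4*o + 1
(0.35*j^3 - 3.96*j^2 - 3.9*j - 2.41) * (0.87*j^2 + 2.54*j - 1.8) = 0.3045*j^5 - 2.5562*j^4 - 14.0814*j^3 - 4.8747*j^2 + 0.898599999999999*j + 4.338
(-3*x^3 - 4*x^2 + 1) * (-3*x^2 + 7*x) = 9*x^5 - 9*x^4 - 28*x^3 - 3*x^2 + 7*x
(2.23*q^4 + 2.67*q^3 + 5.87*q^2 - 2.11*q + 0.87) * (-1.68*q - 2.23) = -3.7464*q^5 - 9.4585*q^4 - 15.8157*q^3 - 9.5453*q^2 + 3.2437*q - 1.9401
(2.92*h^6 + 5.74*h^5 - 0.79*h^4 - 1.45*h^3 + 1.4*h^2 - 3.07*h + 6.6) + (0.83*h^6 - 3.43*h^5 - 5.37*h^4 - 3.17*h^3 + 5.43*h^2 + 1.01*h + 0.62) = 3.75*h^6 + 2.31*h^5 - 6.16*h^4 - 4.62*h^3 + 6.83*h^2 - 2.06*h + 7.22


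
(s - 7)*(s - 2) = s^2 - 9*s + 14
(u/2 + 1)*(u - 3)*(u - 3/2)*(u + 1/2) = u^4/2 - u^3 - 23*u^2/8 + 27*u/8 + 9/4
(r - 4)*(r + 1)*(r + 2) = r^3 - r^2 - 10*r - 8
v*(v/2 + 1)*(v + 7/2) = v^3/2 + 11*v^2/4 + 7*v/2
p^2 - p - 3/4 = (p - 3/2)*(p + 1/2)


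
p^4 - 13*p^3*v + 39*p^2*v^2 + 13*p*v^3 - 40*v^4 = (p - 8*v)*(p - 5*v)*(p - v)*(p + v)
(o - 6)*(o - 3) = o^2 - 9*o + 18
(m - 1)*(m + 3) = m^2 + 2*m - 3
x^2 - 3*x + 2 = (x - 2)*(x - 1)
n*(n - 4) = n^2 - 4*n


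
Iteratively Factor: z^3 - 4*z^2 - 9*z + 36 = (z - 4)*(z^2 - 9) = (z - 4)*(z + 3)*(z - 3)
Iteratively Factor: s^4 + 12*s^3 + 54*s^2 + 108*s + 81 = (s + 3)*(s^3 + 9*s^2 + 27*s + 27) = (s + 3)^2*(s^2 + 6*s + 9) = (s + 3)^3*(s + 3)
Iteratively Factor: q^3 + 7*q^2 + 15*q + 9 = (q + 1)*(q^2 + 6*q + 9) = (q + 1)*(q + 3)*(q + 3)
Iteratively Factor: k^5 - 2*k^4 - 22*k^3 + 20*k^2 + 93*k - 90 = (k - 2)*(k^4 - 22*k^2 - 24*k + 45) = (k - 2)*(k - 1)*(k^3 + k^2 - 21*k - 45) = (k - 5)*(k - 2)*(k - 1)*(k^2 + 6*k + 9) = (k - 5)*(k - 2)*(k - 1)*(k + 3)*(k + 3)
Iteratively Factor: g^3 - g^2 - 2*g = (g + 1)*(g^2 - 2*g) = g*(g + 1)*(g - 2)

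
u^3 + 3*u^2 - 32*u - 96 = (u + 3)*(u - 4*sqrt(2))*(u + 4*sqrt(2))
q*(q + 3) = q^2 + 3*q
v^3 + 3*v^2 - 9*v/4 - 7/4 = (v - 1)*(v + 1/2)*(v + 7/2)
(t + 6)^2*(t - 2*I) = t^3 + 12*t^2 - 2*I*t^2 + 36*t - 24*I*t - 72*I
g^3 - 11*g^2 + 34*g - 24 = (g - 6)*(g - 4)*(g - 1)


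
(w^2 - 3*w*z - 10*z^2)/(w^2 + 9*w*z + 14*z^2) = (w - 5*z)/(w + 7*z)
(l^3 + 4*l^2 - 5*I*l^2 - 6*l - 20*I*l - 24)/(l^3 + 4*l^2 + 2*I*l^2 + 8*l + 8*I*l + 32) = (l - 3*I)/(l + 4*I)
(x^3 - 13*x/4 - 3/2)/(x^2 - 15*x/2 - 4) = (x^2 - x/2 - 3)/(x - 8)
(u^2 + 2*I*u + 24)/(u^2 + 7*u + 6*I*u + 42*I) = (u - 4*I)/(u + 7)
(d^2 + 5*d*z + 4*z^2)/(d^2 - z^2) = (-d - 4*z)/(-d + z)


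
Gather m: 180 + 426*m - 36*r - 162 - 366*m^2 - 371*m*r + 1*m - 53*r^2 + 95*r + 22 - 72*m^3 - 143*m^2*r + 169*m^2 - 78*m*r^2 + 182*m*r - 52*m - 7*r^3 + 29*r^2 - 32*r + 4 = -72*m^3 + m^2*(-143*r - 197) + m*(-78*r^2 - 189*r + 375) - 7*r^3 - 24*r^2 + 27*r + 44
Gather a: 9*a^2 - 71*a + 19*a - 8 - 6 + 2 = 9*a^2 - 52*a - 12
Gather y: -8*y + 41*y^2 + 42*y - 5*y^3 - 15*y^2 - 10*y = -5*y^3 + 26*y^2 + 24*y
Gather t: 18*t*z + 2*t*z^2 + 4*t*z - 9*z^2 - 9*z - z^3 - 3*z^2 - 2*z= t*(2*z^2 + 22*z) - z^3 - 12*z^2 - 11*z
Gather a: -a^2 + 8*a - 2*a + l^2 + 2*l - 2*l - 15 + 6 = -a^2 + 6*a + l^2 - 9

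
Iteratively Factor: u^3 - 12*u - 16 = (u - 4)*(u^2 + 4*u + 4) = (u - 4)*(u + 2)*(u + 2)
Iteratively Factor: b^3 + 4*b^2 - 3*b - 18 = (b - 2)*(b^2 + 6*b + 9) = (b - 2)*(b + 3)*(b + 3)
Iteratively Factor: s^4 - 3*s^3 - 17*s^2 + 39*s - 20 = (s - 5)*(s^3 + 2*s^2 - 7*s + 4) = (s - 5)*(s - 1)*(s^2 + 3*s - 4) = (s - 5)*(s - 1)^2*(s + 4)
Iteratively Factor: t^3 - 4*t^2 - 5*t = (t - 5)*(t^2 + t) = (t - 5)*(t + 1)*(t)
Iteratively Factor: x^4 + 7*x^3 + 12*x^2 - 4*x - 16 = (x - 1)*(x^3 + 8*x^2 + 20*x + 16) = (x - 1)*(x + 2)*(x^2 + 6*x + 8) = (x - 1)*(x + 2)^2*(x + 4)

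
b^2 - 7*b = b*(b - 7)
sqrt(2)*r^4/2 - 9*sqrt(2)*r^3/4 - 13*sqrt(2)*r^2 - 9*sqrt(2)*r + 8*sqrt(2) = (r - 8)*(r - 1/2)*(r + 2)*(sqrt(2)*r/2 + sqrt(2))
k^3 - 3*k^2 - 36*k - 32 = (k - 8)*(k + 1)*(k + 4)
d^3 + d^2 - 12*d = d*(d - 3)*(d + 4)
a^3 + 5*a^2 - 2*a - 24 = (a - 2)*(a + 3)*(a + 4)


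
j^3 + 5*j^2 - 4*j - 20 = (j - 2)*(j + 2)*(j + 5)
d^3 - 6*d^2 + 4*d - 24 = (d - 6)*(d - 2*I)*(d + 2*I)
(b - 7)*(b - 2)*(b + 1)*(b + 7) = b^4 - b^3 - 51*b^2 + 49*b + 98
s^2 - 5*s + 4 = (s - 4)*(s - 1)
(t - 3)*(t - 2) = t^2 - 5*t + 6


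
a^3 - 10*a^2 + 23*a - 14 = (a - 7)*(a - 2)*(a - 1)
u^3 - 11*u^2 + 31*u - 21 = (u - 7)*(u - 3)*(u - 1)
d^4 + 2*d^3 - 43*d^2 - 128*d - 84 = (d - 7)*(d + 1)*(d + 2)*(d + 6)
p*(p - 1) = p^2 - p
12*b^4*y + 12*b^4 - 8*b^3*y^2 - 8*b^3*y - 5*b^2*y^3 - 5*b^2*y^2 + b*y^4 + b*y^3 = (-6*b + y)*(-b + y)*(2*b + y)*(b*y + b)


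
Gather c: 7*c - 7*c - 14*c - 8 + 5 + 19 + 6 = 22 - 14*c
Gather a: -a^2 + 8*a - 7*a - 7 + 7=-a^2 + a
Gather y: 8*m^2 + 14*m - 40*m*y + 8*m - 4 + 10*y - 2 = 8*m^2 + 22*m + y*(10 - 40*m) - 6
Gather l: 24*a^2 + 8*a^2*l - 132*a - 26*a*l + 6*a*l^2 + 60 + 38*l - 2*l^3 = 24*a^2 + 6*a*l^2 - 132*a - 2*l^3 + l*(8*a^2 - 26*a + 38) + 60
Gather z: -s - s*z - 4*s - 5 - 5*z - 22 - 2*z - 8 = -5*s + z*(-s - 7) - 35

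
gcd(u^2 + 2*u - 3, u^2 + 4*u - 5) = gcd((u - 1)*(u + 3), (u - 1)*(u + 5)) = u - 1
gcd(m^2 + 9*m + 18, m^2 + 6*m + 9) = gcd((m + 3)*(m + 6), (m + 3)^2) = m + 3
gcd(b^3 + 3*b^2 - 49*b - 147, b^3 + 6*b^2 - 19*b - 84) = b^2 + 10*b + 21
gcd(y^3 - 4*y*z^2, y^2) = y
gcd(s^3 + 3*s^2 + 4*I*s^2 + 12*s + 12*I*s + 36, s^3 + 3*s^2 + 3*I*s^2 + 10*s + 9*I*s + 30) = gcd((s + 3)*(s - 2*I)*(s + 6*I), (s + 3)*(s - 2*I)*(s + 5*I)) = s^2 + s*(3 - 2*I) - 6*I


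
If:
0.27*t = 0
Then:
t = 0.00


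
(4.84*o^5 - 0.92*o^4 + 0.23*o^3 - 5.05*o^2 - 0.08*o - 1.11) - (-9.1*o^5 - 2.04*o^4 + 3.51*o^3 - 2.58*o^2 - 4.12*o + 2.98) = 13.94*o^5 + 1.12*o^4 - 3.28*o^3 - 2.47*o^2 + 4.04*o - 4.09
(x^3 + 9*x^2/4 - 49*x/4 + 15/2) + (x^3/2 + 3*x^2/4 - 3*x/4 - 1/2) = 3*x^3/2 + 3*x^2 - 13*x + 7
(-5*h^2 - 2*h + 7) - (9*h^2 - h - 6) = -14*h^2 - h + 13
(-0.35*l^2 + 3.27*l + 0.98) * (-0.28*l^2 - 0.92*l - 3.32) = 0.098*l^4 - 0.5936*l^3 - 2.1208*l^2 - 11.758*l - 3.2536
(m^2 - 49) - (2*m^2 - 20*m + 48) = -m^2 + 20*m - 97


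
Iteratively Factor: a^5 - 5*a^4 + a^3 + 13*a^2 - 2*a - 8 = (a - 2)*(a^4 - 3*a^3 - 5*a^2 + 3*a + 4) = (a - 4)*(a - 2)*(a^3 + a^2 - a - 1) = (a - 4)*(a - 2)*(a + 1)*(a^2 - 1) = (a - 4)*(a - 2)*(a - 1)*(a + 1)*(a + 1)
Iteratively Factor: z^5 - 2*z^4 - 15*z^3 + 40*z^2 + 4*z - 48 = (z - 2)*(z^4 - 15*z^2 + 10*z + 24) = (z - 2)^2*(z^3 + 2*z^2 - 11*z - 12) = (z - 2)^2*(z + 1)*(z^2 + z - 12) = (z - 3)*(z - 2)^2*(z + 1)*(z + 4)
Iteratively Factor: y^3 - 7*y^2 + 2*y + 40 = (y - 5)*(y^2 - 2*y - 8) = (y - 5)*(y - 4)*(y + 2)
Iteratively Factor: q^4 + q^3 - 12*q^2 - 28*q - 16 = (q + 2)*(q^3 - q^2 - 10*q - 8) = (q + 2)^2*(q^2 - 3*q - 4) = (q + 1)*(q + 2)^2*(q - 4)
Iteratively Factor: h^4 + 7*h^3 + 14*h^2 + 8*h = (h + 4)*(h^3 + 3*h^2 + 2*h) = (h + 2)*(h + 4)*(h^2 + h) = (h + 1)*(h + 2)*(h + 4)*(h)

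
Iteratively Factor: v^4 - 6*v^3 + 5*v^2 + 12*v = (v - 4)*(v^3 - 2*v^2 - 3*v) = v*(v - 4)*(v^2 - 2*v - 3) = v*(v - 4)*(v - 3)*(v + 1)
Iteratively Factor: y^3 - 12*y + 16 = (y + 4)*(y^2 - 4*y + 4) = (y - 2)*(y + 4)*(y - 2)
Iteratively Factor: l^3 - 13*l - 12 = (l - 4)*(l^2 + 4*l + 3) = (l - 4)*(l + 1)*(l + 3)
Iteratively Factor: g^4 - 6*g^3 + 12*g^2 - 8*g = (g - 2)*(g^3 - 4*g^2 + 4*g) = (g - 2)^2*(g^2 - 2*g) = g*(g - 2)^2*(g - 2)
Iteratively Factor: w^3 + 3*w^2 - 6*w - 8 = (w + 1)*(w^2 + 2*w - 8) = (w + 1)*(w + 4)*(w - 2)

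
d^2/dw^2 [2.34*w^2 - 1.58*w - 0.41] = 4.68000000000000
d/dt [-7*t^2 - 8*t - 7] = -14*t - 8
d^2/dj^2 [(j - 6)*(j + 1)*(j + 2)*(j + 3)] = 12*j^2 - 50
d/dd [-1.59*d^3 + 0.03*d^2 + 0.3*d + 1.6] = -4.77*d^2 + 0.06*d + 0.3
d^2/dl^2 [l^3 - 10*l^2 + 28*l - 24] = 6*l - 20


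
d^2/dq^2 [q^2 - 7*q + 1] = 2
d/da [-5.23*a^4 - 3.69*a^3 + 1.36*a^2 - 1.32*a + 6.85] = -20.92*a^3 - 11.07*a^2 + 2.72*a - 1.32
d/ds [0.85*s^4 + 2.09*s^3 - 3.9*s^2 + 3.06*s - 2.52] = 3.4*s^3 + 6.27*s^2 - 7.8*s + 3.06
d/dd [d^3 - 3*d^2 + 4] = 3*d*(d - 2)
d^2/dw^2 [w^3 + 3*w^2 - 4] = 6*w + 6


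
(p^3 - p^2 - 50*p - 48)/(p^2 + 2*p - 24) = (p^2 - 7*p - 8)/(p - 4)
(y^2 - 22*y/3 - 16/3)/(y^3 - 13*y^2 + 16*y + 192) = (y + 2/3)/(y^2 - 5*y - 24)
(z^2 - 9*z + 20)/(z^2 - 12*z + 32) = (z - 5)/(z - 8)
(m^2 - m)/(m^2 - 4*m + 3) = m/(m - 3)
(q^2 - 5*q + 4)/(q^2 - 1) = (q - 4)/(q + 1)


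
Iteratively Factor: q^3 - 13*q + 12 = (q - 3)*(q^2 + 3*q - 4) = (q - 3)*(q - 1)*(q + 4)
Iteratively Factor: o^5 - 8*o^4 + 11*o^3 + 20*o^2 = (o)*(o^4 - 8*o^3 + 11*o^2 + 20*o) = o*(o - 4)*(o^3 - 4*o^2 - 5*o) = o^2*(o - 4)*(o^2 - 4*o - 5) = o^2*(o - 5)*(o - 4)*(o + 1)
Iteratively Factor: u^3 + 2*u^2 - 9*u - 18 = (u + 3)*(u^2 - u - 6) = (u - 3)*(u + 3)*(u + 2)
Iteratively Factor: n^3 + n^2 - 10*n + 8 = (n - 2)*(n^2 + 3*n - 4) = (n - 2)*(n + 4)*(n - 1)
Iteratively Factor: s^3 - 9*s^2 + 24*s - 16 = (s - 1)*(s^2 - 8*s + 16) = (s - 4)*(s - 1)*(s - 4)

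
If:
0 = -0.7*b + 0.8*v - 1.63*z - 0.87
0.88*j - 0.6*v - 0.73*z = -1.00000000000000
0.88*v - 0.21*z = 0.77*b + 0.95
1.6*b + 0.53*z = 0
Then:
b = 0.00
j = -0.40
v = 1.08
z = -0.00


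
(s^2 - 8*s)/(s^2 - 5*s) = (s - 8)/(s - 5)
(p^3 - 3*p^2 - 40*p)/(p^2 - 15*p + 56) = p*(p + 5)/(p - 7)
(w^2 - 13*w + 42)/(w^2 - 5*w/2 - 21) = 2*(w - 7)/(2*w + 7)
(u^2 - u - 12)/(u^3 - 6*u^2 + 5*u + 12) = (u + 3)/(u^2 - 2*u - 3)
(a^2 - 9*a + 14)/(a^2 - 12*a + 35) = (a - 2)/(a - 5)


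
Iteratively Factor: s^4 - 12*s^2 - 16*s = (s - 4)*(s^3 + 4*s^2 + 4*s) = (s - 4)*(s + 2)*(s^2 + 2*s) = (s - 4)*(s + 2)^2*(s)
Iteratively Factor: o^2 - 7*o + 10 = (o - 2)*(o - 5)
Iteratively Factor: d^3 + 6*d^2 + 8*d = (d + 2)*(d^2 + 4*d) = (d + 2)*(d + 4)*(d)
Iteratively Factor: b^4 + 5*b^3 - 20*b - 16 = (b + 1)*(b^3 + 4*b^2 - 4*b - 16) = (b + 1)*(b + 4)*(b^2 - 4) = (b - 2)*(b + 1)*(b + 4)*(b + 2)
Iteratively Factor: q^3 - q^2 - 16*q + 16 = (q - 1)*(q^2 - 16) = (q - 1)*(q + 4)*(q - 4)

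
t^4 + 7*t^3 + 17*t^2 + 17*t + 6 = (t + 1)^2*(t + 2)*(t + 3)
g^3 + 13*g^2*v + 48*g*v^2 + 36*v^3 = (g + v)*(g + 6*v)^2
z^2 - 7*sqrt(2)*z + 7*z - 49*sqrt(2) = (z + 7)*(z - 7*sqrt(2))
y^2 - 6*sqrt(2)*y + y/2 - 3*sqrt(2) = (y + 1/2)*(y - 6*sqrt(2))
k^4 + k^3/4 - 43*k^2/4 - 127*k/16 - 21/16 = (k - 7/2)*(k + 1/4)*(k + 1/2)*(k + 3)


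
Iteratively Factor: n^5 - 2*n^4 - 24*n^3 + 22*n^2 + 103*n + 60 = (n - 3)*(n^4 + n^3 - 21*n^2 - 41*n - 20) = (n - 3)*(n + 4)*(n^3 - 3*n^2 - 9*n - 5) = (n - 3)*(n + 1)*(n + 4)*(n^2 - 4*n - 5) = (n - 5)*(n - 3)*(n + 1)*(n + 4)*(n + 1)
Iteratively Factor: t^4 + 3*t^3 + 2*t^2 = (t)*(t^3 + 3*t^2 + 2*t) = t*(t + 2)*(t^2 + t) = t^2*(t + 2)*(t + 1)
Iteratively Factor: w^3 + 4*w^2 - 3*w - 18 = (w + 3)*(w^2 + w - 6) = (w - 2)*(w + 3)*(w + 3)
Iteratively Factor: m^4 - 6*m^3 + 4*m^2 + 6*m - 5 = (m + 1)*(m^3 - 7*m^2 + 11*m - 5) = (m - 5)*(m + 1)*(m^2 - 2*m + 1) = (m - 5)*(m - 1)*(m + 1)*(m - 1)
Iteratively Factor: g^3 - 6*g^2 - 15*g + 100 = (g - 5)*(g^2 - g - 20) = (g - 5)*(g + 4)*(g - 5)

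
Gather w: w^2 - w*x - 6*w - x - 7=w^2 + w*(-x - 6) - x - 7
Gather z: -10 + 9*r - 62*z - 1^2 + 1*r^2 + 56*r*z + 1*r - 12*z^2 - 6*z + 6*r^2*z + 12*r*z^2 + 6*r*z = r^2 + 10*r + z^2*(12*r - 12) + z*(6*r^2 + 62*r - 68) - 11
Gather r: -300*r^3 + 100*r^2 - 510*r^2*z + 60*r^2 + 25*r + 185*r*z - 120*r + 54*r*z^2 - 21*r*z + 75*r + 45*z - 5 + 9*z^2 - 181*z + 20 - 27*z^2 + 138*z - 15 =-300*r^3 + r^2*(160 - 510*z) + r*(54*z^2 + 164*z - 20) - 18*z^2 + 2*z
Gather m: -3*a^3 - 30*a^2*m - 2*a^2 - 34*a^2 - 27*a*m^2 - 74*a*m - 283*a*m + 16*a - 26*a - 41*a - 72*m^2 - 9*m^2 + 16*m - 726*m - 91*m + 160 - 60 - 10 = -3*a^3 - 36*a^2 - 51*a + m^2*(-27*a - 81) + m*(-30*a^2 - 357*a - 801) + 90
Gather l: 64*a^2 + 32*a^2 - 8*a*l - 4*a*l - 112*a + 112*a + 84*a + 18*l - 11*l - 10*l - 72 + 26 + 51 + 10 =96*a^2 + 84*a + l*(-12*a - 3) + 15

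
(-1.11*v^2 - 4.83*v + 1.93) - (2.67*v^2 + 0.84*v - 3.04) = -3.78*v^2 - 5.67*v + 4.97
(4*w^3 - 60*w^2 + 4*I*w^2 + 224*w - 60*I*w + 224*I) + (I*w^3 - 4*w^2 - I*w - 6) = 4*w^3 + I*w^3 - 64*w^2 + 4*I*w^2 + 224*w - 61*I*w - 6 + 224*I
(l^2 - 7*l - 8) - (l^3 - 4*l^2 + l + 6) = -l^3 + 5*l^2 - 8*l - 14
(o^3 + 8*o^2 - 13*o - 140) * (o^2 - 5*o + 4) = o^5 + 3*o^4 - 49*o^3 - 43*o^2 + 648*o - 560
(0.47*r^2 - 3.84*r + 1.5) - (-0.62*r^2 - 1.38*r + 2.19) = 1.09*r^2 - 2.46*r - 0.69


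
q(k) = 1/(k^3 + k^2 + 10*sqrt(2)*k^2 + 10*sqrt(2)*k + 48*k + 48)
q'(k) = (-3*k^2 - 20*sqrt(2)*k - 2*k - 48 - 10*sqrt(2))/(k^3 + k^2 + 10*sqrt(2)*k^2 + 10*sqrt(2)*k + 48*k + 48)^2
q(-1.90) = -0.04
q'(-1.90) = -0.03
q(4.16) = 0.00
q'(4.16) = 0.00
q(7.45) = 0.00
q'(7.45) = 0.00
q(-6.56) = 0.10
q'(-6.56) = 0.08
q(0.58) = 0.01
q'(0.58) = -0.01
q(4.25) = 0.00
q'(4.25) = 0.00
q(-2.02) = -0.04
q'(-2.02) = -0.02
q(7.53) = 0.00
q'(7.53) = 0.00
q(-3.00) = -0.03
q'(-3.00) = 0.00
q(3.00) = 0.00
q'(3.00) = 0.00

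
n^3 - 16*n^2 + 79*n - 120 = (n - 8)*(n - 5)*(n - 3)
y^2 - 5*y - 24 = (y - 8)*(y + 3)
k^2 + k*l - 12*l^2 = (k - 3*l)*(k + 4*l)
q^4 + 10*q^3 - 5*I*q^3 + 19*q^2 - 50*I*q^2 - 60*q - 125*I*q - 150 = (q + 5)^2*(q - 3*I)*(q - 2*I)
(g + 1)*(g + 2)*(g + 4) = g^3 + 7*g^2 + 14*g + 8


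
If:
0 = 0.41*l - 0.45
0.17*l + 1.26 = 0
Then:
No Solution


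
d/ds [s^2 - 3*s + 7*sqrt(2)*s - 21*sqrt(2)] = 2*s - 3 + 7*sqrt(2)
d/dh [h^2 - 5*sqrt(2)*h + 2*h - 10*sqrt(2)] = 2*h - 5*sqrt(2) + 2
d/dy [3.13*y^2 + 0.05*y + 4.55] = 6.26*y + 0.05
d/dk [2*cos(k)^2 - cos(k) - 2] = (1 - 4*cos(k))*sin(k)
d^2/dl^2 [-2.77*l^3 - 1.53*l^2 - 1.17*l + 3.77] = -16.62*l - 3.06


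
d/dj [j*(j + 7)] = 2*j + 7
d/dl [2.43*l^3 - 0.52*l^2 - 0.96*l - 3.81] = 7.29*l^2 - 1.04*l - 0.96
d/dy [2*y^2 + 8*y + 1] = 4*y + 8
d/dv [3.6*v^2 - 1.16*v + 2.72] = 7.2*v - 1.16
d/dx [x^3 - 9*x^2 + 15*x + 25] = 3*x^2 - 18*x + 15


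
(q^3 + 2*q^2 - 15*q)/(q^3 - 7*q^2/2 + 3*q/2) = 2*(q + 5)/(2*q - 1)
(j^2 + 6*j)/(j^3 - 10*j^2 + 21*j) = (j + 6)/(j^2 - 10*j + 21)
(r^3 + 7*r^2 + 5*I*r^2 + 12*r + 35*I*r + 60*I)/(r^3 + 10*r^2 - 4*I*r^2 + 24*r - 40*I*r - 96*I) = (r^2 + r*(3 + 5*I) + 15*I)/(r^2 + r*(6 - 4*I) - 24*I)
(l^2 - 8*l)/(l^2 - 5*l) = (l - 8)/(l - 5)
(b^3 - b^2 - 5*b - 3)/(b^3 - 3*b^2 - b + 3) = (b + 1)/(b - 1)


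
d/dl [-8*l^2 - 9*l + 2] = -16*l - 9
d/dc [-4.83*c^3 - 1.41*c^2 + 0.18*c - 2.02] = -14.49*c^2 - 2.82*c + 0.18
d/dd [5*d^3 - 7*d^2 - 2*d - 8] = 15*d^2 - 14*d - 2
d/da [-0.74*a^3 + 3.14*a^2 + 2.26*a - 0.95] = -2.22*a^2 + 6.28*a + 2.26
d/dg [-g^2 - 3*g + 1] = -2*g - 3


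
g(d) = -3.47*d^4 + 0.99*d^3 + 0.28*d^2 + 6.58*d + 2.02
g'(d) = -13.88*d^3 + 2.97*d^2 + 0.56*d + 6.58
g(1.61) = -5.84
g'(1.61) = -42.75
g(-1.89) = -60.38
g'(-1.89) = 109.84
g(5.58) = -3144.62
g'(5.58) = -2309.35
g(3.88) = -696.83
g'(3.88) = -757.28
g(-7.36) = -10608.12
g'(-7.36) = 5697.14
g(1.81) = -16.53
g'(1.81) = -64.98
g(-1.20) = -14.38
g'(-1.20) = 34.17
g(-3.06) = -348.10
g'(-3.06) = 430.37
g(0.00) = 2.02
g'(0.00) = 6.58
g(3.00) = -230.06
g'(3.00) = -339.77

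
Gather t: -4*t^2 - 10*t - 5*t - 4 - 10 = -4*t^2 - 15*t - 14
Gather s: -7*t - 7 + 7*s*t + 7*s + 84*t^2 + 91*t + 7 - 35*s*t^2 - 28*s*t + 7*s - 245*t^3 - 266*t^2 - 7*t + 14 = s*(-35*t^2 - 21*t + 14) - 245*t^3 - 182*t^2 + 77*t + 14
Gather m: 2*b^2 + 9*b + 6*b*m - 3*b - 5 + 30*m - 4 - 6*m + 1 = 2*b^2 + 6*b + m*(6*b + 24) - 8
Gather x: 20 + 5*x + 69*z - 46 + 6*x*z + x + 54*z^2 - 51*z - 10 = x*(6*z + 6) + 54*z^2 + 18*z - 36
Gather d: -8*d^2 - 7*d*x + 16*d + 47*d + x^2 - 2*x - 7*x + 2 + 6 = -8*d^2 + d*(63 - 7*x) + x^2 - 9*x + 8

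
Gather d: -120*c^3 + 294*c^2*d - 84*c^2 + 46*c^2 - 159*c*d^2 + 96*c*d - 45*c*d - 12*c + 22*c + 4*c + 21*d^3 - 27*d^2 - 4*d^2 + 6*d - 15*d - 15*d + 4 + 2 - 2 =-120*c^3 - 38*c^2 + 14*c + 21*d^3 + d^2*(-159*c - 31) + d*(294*c^2 + 51*c - 24) + 4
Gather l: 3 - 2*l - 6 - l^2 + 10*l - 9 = -l^2 + 8*l - 12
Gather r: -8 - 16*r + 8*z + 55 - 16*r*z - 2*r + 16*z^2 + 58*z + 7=r*(-16*z - 18) + 16*z^2 + 66*z + 54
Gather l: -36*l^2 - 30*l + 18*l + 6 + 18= -36*l^2 - 12*l + 24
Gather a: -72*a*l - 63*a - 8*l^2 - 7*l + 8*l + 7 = a*(-72*l - 63) - 8*l^2 + l + 7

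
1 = 1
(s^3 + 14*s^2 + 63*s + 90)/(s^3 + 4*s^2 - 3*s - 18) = (s^2 + 11*s + 30)/(s^2 + s - 6)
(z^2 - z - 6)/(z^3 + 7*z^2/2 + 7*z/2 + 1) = 2*(z - 3)/(2*z^2 + 3*z + 1)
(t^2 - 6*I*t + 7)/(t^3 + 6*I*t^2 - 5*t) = (t - 7*I)/(t*(t + 5*I))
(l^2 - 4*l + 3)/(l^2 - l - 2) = (-l^2 + 4*l - 3)/(-l^2 + l + 2)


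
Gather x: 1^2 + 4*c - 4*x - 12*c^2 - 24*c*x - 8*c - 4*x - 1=-12*c^2 - 4*c + x*(-24*c - 8)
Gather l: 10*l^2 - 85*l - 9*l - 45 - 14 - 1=10*l^2 - 94*l - 60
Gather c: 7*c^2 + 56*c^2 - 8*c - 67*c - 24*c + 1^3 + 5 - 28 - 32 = 63*c^2 - 99*c - 54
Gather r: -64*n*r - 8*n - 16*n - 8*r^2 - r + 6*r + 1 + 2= -24*n - 8*r^2 + r*(5 - 64*n) + 3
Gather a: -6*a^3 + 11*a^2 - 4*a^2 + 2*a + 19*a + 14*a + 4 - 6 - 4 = -6*a^3 + 7*a^2 + 35*a - 6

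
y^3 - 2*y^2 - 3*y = y*(y - 3)*(y + 1)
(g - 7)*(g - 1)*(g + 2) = g^3 - 6*g^2 - 9*g + 14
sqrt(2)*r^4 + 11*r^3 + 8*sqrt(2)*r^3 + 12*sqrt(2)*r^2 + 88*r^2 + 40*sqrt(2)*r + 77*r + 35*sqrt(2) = (r + 7)*(r + sqrt(2)/2)*(r + 5*sqrt(2))*(sqrt(2)*r + sqrt(2))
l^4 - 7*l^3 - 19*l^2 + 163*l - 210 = (l - 7)*(l - 3)*(l - 2)*(l + 5)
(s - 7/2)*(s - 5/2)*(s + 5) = s^3 - s^2 - 85*s/4 + 175/4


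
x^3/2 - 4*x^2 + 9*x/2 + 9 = (x/2 + 1/2)*(x - 6)*(x - 3)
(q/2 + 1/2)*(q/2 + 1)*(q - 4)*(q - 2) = q^4/4 - 3*q^3/4 - 2*q^2 + 3*q + 4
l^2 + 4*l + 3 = (l + 1)*(l + 3)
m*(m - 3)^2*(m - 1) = m^4 - 7*m^3 + 15*m^2 - 9*m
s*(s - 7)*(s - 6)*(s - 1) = s^4 - 14*s^3 + 55*s^2 - 42*s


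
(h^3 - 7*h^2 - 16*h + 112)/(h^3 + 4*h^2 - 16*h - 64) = (h - 7)/(h + 4)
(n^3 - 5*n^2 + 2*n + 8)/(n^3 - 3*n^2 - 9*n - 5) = (n^2 - 6*n + 8)/(n^2 - 4*n - 5)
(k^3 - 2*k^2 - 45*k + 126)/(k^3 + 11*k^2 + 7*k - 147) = (k - 6)/(k + 7)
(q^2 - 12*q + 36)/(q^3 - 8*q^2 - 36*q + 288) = (q - 6)/(q^2 - 2*q - 48)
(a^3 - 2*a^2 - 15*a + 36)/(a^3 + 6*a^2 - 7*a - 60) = (a - 3)/(a + 5)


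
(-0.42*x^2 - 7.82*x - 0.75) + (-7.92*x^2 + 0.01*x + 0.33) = -8.34*x^2 - 7.81*x - 0.42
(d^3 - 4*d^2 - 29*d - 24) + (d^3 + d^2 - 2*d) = 2*d^3 - 3*d^2 - 31*d - 24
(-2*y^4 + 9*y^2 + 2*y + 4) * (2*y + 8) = -4*y^5 - 16*y^4 + 18*y^3 + 76*y^2 + 24*y + 32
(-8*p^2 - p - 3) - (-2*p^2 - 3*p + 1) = -6*p^2 + 2*p - 4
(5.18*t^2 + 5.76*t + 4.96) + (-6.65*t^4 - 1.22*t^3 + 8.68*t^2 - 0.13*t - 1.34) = -6.65*t^4 - 1.22*t^3 + 13.86*t^2 + 5.63*t + 3.62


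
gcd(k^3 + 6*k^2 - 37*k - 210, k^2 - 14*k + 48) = k - 6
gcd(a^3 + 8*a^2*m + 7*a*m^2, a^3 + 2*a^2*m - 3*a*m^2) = a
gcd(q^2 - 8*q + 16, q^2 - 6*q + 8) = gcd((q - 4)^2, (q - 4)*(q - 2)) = q - 4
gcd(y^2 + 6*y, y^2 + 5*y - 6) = y + 6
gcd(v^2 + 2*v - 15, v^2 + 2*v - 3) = 1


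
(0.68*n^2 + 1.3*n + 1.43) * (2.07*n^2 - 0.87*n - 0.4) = 1.4076*n^4 + 2.0994*n^3 + 1.5571*n^2 - 1.7641*n - 0.572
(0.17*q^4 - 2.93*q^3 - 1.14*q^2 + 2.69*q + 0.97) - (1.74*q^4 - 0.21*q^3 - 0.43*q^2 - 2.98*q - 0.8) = -1.57*q^4 - 2.72*q^3 - 0.71*q^2 + 5.67*q + 1.77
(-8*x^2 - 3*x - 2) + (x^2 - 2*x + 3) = -7*x^2 - 5*x + 1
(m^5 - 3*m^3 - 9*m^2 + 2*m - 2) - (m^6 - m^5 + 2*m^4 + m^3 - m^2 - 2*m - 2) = -m^6 + 2*m^5 - 2*m^4 - 4*m^3 - 8*m^2 + 4*m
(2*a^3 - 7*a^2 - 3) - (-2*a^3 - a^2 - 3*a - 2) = 4*a^3 - 6*a^2 + 3*a - 1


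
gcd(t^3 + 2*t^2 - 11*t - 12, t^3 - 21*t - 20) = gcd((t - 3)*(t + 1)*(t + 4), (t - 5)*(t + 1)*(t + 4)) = t^2 + 5*t + 4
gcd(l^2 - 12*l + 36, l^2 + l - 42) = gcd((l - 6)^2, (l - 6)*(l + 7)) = l - 6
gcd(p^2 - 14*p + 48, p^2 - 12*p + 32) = p - 8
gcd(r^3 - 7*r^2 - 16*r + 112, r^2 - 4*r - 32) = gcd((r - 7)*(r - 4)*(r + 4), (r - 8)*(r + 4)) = r + 4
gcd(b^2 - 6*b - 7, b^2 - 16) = 1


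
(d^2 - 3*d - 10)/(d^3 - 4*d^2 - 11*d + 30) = (d + 2)/(d^2 + d - 6)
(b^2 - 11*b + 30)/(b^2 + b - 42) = (b - 5)/(b + 7)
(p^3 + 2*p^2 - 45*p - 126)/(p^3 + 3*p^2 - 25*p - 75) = (p^2 - p - 42)/(p^2 - 25)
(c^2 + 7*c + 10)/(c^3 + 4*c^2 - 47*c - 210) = (c + 2)/(c^2 - c - 42)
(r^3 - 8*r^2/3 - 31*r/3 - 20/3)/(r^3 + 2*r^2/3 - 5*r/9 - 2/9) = 3*(3*r^2 - 11*r - 20)/(9*r^2 - 3*r - 2)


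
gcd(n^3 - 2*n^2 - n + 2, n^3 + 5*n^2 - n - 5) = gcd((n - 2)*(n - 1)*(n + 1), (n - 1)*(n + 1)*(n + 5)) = n^2 - 1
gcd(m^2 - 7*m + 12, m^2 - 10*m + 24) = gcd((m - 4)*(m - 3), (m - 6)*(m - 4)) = m - 4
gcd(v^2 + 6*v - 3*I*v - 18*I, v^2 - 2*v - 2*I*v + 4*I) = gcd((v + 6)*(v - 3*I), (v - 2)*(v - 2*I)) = 1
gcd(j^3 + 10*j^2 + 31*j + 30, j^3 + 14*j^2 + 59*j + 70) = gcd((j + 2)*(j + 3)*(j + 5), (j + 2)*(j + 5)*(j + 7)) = j^2 + 7*j + 10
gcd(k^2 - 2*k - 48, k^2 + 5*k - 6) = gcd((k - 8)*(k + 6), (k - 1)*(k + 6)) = k + 6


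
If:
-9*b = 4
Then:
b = -4/9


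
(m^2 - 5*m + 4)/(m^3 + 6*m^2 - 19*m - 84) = (m - 1)/(m^2 + 10*m + 21)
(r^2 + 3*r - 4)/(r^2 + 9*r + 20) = (r - 1)/(r + 5)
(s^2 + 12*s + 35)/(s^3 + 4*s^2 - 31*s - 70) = (s + 5)/(s^2 - 3*s - 10)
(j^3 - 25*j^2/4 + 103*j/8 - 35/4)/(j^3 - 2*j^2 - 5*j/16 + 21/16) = 2*(2*j^2 - 9*j + 10)/(4*j^2 - j - 3)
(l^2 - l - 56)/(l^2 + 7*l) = (l - 8)/l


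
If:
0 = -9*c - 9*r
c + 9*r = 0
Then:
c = 0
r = 0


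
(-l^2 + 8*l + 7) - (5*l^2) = -6*l^2 + 8*l + 7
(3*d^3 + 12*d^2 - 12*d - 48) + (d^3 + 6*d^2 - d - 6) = 4*d^3 + 18*d^2 - 13*d - 54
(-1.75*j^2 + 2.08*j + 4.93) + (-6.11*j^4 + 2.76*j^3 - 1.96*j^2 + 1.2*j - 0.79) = -6.11*j^4 + 2.76*j^3 - 3.71*j^2 + 3.28*j + 4.14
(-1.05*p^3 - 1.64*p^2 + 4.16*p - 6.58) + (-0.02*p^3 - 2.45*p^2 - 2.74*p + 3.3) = -1.07*p^3 - 4.09*p^2 + 1.42*p - 3.28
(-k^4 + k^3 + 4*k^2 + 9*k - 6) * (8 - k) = k^5 - 9*k^4 + 4*k^3 + 23*k^2 + 78*k - 48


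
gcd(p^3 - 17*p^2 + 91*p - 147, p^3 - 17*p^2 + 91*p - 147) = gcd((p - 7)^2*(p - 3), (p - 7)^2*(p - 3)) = p^3 - 17*p^2 + 91*p - 147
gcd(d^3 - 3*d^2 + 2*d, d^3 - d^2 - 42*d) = d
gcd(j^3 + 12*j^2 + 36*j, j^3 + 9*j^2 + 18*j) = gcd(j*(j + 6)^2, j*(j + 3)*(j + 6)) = j^2 + 6*j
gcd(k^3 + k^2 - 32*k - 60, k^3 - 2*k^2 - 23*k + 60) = k + 5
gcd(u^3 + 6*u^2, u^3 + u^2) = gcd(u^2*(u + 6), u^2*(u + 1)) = u^2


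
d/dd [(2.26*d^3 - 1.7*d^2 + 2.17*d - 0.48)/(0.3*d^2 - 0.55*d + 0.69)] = (0.678*d^4 - 2.486*d^3 + 4.9622*d^2 - 2.058*d + 1.2333)/(0.09*d^4 - 0.33*d^3 + 0.7165*d^2 - 0.759*d + 0.4761)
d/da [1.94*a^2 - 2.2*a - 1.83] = 3.88*a - 2.2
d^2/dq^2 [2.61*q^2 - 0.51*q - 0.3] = 5.22000000000000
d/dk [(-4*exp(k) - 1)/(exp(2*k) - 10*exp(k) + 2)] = 2*(2*exp(2*k) + exp(k) - 9)*exp(k)/(exp(4*k) - 20*exp(3*k) + 104*exp(2*k) - 40*exp(k) + 4)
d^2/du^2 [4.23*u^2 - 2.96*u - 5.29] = 8.46000000000000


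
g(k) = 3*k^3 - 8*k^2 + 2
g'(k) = 9*k^2 - 16*k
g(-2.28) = -75.14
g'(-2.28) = 83.27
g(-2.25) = -72.67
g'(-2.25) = 81.56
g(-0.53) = -0.69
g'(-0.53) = 11.01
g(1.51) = -5.91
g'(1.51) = -3.64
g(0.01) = 2.00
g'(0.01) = -0.16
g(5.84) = 326.69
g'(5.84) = 213.51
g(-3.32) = -195.96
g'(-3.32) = 152.32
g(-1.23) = -15.69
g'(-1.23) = 33.30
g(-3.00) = -151.00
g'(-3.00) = 129.00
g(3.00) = 11.00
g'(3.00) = 33.00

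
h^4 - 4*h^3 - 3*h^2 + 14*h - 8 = (h - 4)*(h - 1)^2*(h + 2)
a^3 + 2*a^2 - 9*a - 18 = (a - 3)*(a + 2)*(a + 3)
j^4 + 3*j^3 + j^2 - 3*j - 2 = (j - 1)*(j + 1)^2*(j + 2)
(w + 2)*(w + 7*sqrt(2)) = w^2 + 2*w + 7*sqrt(2)*w + 14*sqrt(2)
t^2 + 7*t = t*(t + 7)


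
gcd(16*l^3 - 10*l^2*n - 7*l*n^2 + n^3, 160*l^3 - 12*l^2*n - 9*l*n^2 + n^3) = 8*l - n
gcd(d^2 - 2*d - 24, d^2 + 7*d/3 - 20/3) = d + 4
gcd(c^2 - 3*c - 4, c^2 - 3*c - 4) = c^2 - 3*c - 4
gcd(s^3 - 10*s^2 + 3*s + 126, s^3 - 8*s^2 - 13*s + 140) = s - 7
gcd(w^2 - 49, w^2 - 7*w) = w - 7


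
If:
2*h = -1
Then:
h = -1/2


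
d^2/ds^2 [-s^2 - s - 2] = -2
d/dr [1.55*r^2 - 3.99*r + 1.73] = 3.1*r - 3.99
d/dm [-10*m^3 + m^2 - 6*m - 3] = -30*m^2 + 2*m - 6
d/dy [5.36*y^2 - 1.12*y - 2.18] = 10.72*y - 1.12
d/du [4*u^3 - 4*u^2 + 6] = 4*u*(3*u - 2)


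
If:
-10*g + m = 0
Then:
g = m/10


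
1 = 1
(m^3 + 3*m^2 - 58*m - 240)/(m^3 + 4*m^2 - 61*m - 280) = (m + 6)/(m + 7)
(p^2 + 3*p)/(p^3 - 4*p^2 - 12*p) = (p + 3)/(p^2 - 4*p - 12)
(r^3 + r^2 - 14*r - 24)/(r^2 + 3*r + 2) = (r^2 - r - 12)/(r + 1)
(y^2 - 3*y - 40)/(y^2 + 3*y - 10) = (y - 8)/(y - 2)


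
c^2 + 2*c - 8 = (c - 2)*(c + 4)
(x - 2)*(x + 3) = x^2 + x - 6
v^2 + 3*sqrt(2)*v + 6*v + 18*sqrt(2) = (v + 6)*(v + 3*sqrt(2))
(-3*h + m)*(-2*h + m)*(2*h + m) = 12*h^3 - 4*h^2*m - 3*h*m^2 + m^3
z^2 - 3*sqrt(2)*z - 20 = (z - 5*sqrt(2))*(z + 2*sqrt(2))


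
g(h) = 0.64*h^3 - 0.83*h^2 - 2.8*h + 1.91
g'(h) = 1.92*h^2 - 1.66*h - 2.8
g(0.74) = -0.36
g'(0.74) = -2.98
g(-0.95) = 3.27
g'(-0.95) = 0.51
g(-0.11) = 2.21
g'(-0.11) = -2.59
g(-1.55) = 1.87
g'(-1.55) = 4.39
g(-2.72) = -9.49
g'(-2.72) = 15.92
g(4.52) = 31.40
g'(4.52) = 28.92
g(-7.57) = -302.09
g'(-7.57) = 119.79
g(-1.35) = 2.60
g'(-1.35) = 2.94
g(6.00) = 93.47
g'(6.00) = 56.36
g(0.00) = 1.91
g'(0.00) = -2.80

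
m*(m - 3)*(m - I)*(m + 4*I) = m^4 - 3*m^3 + 3*I*m^3 + 4*m^2 - 9*I*m^2 - 12*m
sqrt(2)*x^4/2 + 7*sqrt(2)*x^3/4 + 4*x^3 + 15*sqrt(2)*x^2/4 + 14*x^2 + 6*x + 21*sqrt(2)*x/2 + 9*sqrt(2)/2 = (x + 1/2)*(x + 3)*(x + 3*sqrt(2))*(sqrt(2)*x/2 + 1)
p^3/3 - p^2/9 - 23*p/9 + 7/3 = (p/3 + 1)*(p - 7/3)*(p - 1)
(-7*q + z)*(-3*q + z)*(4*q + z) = 84*q^3 - 19*q^2*z - 6*q*z^2 + z^3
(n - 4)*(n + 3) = n^2 - n - 12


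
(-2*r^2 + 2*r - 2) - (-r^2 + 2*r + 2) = -r^2 - 4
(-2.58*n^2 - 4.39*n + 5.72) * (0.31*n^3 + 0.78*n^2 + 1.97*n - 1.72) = -0.7998*n^5 - 3.3733*n^4 - 6.7336*n^3 + 0.250900000000001*n^2 + 18.8192*n - 9.8384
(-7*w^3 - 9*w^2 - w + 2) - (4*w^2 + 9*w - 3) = -7*w^3 - 13*w^2 - 10*w + 5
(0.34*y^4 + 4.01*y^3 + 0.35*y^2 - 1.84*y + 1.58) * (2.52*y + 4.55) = 0.8568*y^5 + 11.6522*y^4 + 19.1275*y^3 - 3.0443*y^2 - 4.3904*y + 7.189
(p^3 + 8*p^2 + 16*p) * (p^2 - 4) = p^5 + 8*p^4 + 12*p^3 - 32*p^2 - 64*p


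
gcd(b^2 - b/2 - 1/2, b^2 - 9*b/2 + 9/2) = 1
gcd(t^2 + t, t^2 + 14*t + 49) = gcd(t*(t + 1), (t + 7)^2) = 1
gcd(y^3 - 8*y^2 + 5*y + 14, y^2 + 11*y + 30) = 1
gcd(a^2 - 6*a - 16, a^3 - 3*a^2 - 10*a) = a + 2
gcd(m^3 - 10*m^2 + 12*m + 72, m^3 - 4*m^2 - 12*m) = m^2 - 4*m - 12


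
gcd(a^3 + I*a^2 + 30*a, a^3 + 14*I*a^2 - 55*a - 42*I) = a + 6*I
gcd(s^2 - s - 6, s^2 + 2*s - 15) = s - 3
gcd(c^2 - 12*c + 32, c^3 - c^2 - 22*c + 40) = c - 4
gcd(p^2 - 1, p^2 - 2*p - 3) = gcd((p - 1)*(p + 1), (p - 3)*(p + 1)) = p + 1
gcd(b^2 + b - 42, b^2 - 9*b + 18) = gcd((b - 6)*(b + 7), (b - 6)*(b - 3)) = b - 6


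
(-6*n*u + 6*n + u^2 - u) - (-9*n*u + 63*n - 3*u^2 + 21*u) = 3*n*u - 57*n + 4*u^2 - 22*u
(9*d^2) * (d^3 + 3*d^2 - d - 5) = 9*d^5 + 27*d^4 - 9*d^3 - 45*d^2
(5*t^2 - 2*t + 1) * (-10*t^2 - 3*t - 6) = -50*t^4 + 5*t^3 - 34*t^2 + 9*t - 6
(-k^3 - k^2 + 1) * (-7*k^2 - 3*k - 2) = 7*k^5 + 10*k^4 + 5*k^3 - 5*k^2 - 3*k - 2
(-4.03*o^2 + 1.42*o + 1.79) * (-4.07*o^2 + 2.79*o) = 16.4021*o^4 - 17.0231*o^3 - 3.3235*o^2 + 4.9941*o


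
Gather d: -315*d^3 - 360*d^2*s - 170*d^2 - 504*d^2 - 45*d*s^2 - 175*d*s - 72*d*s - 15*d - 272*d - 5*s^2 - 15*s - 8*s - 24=-315*d^3 + d^2*(-360*s - 674) + d*(-45*s^2 - 247*s - 287) - 5*s^2 - 23*s - 24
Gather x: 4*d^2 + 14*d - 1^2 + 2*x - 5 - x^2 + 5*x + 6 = 4*d^2 + 14*d - x^2 + 7*x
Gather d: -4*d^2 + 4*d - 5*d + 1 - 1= -4*d^2 - d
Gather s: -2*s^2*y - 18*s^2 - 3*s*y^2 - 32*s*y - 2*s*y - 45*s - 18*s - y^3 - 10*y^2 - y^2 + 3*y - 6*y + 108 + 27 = s^2*(-2*y - 18) + s*(-3*y^2 - 34*y - 63) - y^3 - 11*y^2 - 3*y + 135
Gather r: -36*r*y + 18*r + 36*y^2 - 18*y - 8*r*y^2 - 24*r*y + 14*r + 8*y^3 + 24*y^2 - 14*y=r*(-8*y^2 - 60*y + 32) + 8*y^3 + 60*y^2 - 32*y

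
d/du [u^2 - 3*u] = 2*u - 3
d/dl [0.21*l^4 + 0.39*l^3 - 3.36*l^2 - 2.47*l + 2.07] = 0.84*l^3 + 1.17*l^2 - 6.72*l - 2.47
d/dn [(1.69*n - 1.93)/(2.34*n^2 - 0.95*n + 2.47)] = (-3.9546*n^2 + 9.0324*n + 2.3408)/(5.4756*n^4 - 4.446*n^3 + 12.4621*n^2 - 4.693*n + 6.1009)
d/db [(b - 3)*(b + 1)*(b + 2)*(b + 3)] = 4*b^3 + 9*b^2 - 14*b - 27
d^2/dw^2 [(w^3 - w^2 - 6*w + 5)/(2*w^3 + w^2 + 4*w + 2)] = 6*(-2*w^6 - 32*w^5 + 28*w^4 + 56*w^3 + 103*w^2 + 16*w + 38)/(8*w^9 + 12*w^8 + 54*w^7 + 73*w^6 + 132*w^5 + 150*w^4 + 136*w^3 + 108*w^2 + 48*w + 8)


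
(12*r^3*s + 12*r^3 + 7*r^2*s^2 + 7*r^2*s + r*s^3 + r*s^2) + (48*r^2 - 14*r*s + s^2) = 12*r^3*s + 12*r^3 + 7*r^2*s^2 + 7*r^2*s + 48*r^2 + r*s^3 + r*s^2 - 14*r*s + s^2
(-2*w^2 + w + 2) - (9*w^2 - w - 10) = -11*w^2 + 2*w + 12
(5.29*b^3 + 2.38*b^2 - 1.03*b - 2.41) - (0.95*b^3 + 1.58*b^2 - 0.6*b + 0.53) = 4.34*b^3 + 0.8*b^2 - 0.43*b - 2.94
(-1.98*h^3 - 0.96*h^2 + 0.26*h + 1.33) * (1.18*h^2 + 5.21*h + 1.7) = -2.3364*h^5 - 11.4486*h^4 - 8.0608*h^3 + 1.292*h^2 + 7.3713*h + 2.261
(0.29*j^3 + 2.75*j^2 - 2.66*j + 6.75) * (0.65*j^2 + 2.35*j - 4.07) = 0.1885*j^5 + 2.469*j^4 + 3.5532*j^3 - 13.056*j^2 + 26.6887*j - 27.4725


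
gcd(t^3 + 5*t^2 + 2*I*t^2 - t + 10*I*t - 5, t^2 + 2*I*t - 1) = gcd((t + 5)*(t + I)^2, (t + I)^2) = t^2 + 2*I*t - 1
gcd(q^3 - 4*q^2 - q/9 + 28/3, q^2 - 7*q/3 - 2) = q - 3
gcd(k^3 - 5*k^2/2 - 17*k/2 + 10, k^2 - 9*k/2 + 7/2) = k - 1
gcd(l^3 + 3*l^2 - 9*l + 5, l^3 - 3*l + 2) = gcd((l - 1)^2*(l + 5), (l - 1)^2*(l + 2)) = l^2 - 2*l + 1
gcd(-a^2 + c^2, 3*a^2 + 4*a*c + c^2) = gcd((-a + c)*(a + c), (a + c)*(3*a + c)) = a + c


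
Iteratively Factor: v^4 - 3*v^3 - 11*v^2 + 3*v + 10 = (v - 5)*(v^3 + 2*v^2 - v - 2) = (v - 5)*(v + 1)*(v^2 + v - 2) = (v - 5)*(v - 1)*(v + 1)*(v + 2)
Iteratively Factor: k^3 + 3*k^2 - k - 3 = (k - 1)*(k^2 + 4*k + 3) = (k - 1)*(k + 3)*(k + 1)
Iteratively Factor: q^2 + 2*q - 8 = (q + 4)*(q - 2)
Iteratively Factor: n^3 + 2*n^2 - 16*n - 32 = (n + 4)*(n^2 - 2*n - 8) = (n - 4)*(n + 4)*(n + 2)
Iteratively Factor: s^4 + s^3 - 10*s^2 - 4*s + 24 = (s - 2)*(s^3 + 3*s^2 - 4*s - 12) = (s - 2)*(s + 3)*(s^2 - 4) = (s - 2)^2*(s + 3)*(s + 2)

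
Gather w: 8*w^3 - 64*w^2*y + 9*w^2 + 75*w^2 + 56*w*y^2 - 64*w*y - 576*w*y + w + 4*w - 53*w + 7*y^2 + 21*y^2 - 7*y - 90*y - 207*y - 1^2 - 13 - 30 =8*w^3 + w^2*(84 - 64*y) + w*(56*y^2 - 640*y - 48) + 28*y^2 - 304*y - 44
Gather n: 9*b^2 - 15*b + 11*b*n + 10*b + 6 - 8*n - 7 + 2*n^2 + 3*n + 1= 9*b^2 - 5*b + 2*n^2 + n*(11*b - 5)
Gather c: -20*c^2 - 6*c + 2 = -20*c^2 - 6*c + 2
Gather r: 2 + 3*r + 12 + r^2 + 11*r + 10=r^2 + 14*r + 24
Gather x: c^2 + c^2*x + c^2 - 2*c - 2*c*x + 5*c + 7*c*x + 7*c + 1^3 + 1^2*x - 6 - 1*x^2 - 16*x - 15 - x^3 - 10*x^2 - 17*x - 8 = 2*c^2 + 10*c - x^3 - 11*x^2 + x*(c^2 + 5*c - 32) - 28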